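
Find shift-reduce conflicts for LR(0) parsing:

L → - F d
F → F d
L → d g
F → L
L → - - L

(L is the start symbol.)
No shift-reduce conflicts

Augment with L' → L and build the canonical LR(0) collection (I0 = CLOSURE({[L' → . L]}), then GOTO on every symbol after a dot until no new states appear). It has 10 states:
  I0: { [L → . - - L], [L → . - F d], [L → . d g], [L' → . L] }  — shift
  I1: { [F → . F d], [F → . L], [L → - . - L], [L → - . F d], [L → . - - L], [L → . - F d], [L → . d g] }  — shift
  I2: { [L' → L .] }  — accept
  I3: { [L → d . g] }  — shift
  I4: { [L → d g .] }  — reduce
  I5: { [F → . F d], [F → . L], [L → - - . L], [L → - . - L], [L → - . F d], [L → . - - L], [L → . - F d], [L → . d g] }  — shift
  I6: { [F → F . d], [L → - F . d] }  — shift
  I7: { [F → L .] }  — reduce
  I8: { [F → F d .], [L → - F d .] }  — 2 reduces
  I9: { [F → L .], [L → - - L .] }  — 2 reduces

No state contains both a complete item and a shift item.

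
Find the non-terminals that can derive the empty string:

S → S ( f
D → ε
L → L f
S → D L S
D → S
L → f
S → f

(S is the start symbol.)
{ 'D' }

A non-terminal is nullable if it can derive ε (the empty string): either it has an ε-production, or it has a production whose right-hand side consists entirely of nullable non-terminals.

ε-productions: D → ε
So D is immediately nullable.
No further non-terminal can be added: every production for the remaining non-terminals contains a terminal or a non-nullable non-terminal.
Nullable = { 'D' }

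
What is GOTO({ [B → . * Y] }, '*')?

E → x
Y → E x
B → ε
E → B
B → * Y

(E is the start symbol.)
GOTO(I, '*') = CLOSURE({ [A → αX.β] : [A → α.Xβ] ∈ I, X = '*' })

Items with dot before '*', with the dot advanced:
  [B → . * Y] → [B → * . Y]
Closure of the advanced items:
  [B → * . Y] has the dot before Y: add [Y → . E x]
  [Y → . E x] has the dot before E: add [E → . x], [E → . B]
  [E → . B] has the dot before B: add [B → .], [B → . * Y]

GOTO = { [B → * . Y], [B → . * Y], [B → .], [E → . B], [E → . x], [Y → . E x] }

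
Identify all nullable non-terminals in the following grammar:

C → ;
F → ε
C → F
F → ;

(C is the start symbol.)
A non-terminal is nullable if it can derive ε (the empty string): either it has an ε-production, or it has a production whose right-hand side consists entirely of nullable non-terminals.

ε-productions: F → ε
So F is immediately nullable.
C → F: every symbol on the right is nullable, so C is nullable too.
Every non-terminal is now nullable.
Nullable = { 'C', 'F' }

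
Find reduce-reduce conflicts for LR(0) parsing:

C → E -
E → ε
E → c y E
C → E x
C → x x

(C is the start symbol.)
No reduce-reduce conflicts

Augment with C' → C and build the canonical LR(0) collection (I0 = CLOSURE({[C' → . C]}), then GOTO on every symbol after a dot until no new states appear). It has 10 states:
  I0: { [C → . E -], [C → . E x], [C → . x x], [C' → . C], [E → . c y E], [E → .] }  — shift, reduce
  I1: { [C' → C .] }  — accept
  I2: { [C → E . -], [C → E . x] }  — shift
  I3: { [E → c . y E] }  — shift
  I4: { [C → x . x] }  — shift
  I5: { [C → x x .] }  — reduce
  I6: { [E → . c y E], [E → .], [E → c y . E] }  — shift, reduce
  I7: { [E → c y E .] }  — reduce
  I8: { [C → E - .] }  — reduce
  I9: { [C → E x .] }  — reduce

No state contains more than one complete item.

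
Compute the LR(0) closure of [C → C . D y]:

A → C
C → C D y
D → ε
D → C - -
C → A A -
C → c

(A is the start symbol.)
Start with: [C → C . D y]
  [C → C . D y] has the dot before D: add [D → .], [D → . C - -]
  [D → . C - -] has the dot before C: add [C → . C D y], [C → . A A -], [C → . c]
  [C → . A A -] has the dot before A: add [A → . C]
No further items can be added.

CLOSURE = { [A → . C], [C → . A A -], [C → . C D y], [C → . c], [C → C . D y], [D → . C - -], [D → .] }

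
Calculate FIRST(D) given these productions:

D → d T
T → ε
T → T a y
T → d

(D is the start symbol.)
From D → d T:
  - d is a terminal: add 'd' and stop

Collecting: FIRST(D) = { 'd' }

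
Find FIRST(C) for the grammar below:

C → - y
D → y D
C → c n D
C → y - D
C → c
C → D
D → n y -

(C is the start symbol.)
{ '-', 'c', 'n', 'y' }

To compute FIRST(C), examine every production with C on the left-hand side, reading each right-hand side left to right until a non-nullable symbol is reached.

FIRST sets of the other non-terminals involved (by the same procedure, iterated to a fixed point):
  FIRST(D) = { 'n', 'y' }

From C → - y:
  - '-' is a terminal: add '-' and stop
From C → c n D:
  - c is a terminal: add 'c' and stop
From C → y - D:
  - y is a terminal: add 'y' and stop
From C → c:
  - c is a terminal: add 'c' and stop
From C → D:
  - D is a non-terminal: add FIRST(D) \ {ε} = { 'n', 'y' }
    D is not nullable, so stop

Collecting: FIRST(C) = { '-', 'c', 'n', 'y' }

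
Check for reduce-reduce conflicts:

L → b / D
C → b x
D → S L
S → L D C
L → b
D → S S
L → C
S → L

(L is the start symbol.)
Yes — I9: [D → S L .] vs [S → L .]

A reduce-reduce conflict occurs when an LR(0) state has two complete items [A → α .] and [B → β .] — both call for a reduction, and with no lookahead the parser cannot choose between them.

Augment with L' → L and build the canonical LR(0) collection (I0 = CLOSURE({[L' → . L]}), then GOTO on every symbol after a dot until no new states appear). It has 14 states:
  I0: { [C → . b x], [L → . C], [L → . b / D], [L → . b], [L' → . L] }  — shift
  I1: { [L → C .] }  — reduce
  I2: { [L' → L .] }  — accept
  I3: { [C → b . x], [L → b . / D], [L → b .] }  — shift, reduce
  I4: { [C → . b x], [D → . S L], [D → . S S], [L → . C], [L → . b / D], [L → . b], [L → b / . D], [S → . L D C], [S → . L] }  — shift
  I5: { [C → b x .] }  — reduce
  I6: { [L → b / D .] }  — reduce
  I7: { [C → . b x], [D → . S L], [D → . S S], [L → . C], [L → . b / D], [L → . b], [S → . L D C], [S → . L], [S → L . D C], [S → L .] }  — shift, reduce
  I8: { [C → . b x], [D → S . L], [D → S . S], [L → . C], [L → . b / D], [L → . b], [S → . L D C], [S → . L] }  — shift
  I9: { [C → . b x], [D → . S L], [D → . S S], [D → S L .], [L → . C], [L → . b / D], [L → . b], [S → . L D C], [S → . L], [S → L . D C], [S → L .] }  — shift, 2 reduces
  I10: { [D → S S .] }  — reduce
  I11: { [C → . b x], [S → L D . C] }  — shift
  I12: { [S → L D C .] }  — reduce
  I13: { [C → b . x] }  — shift

I9 contains complete items [D → S L .], [S → L .] — reduce-reduce conflict.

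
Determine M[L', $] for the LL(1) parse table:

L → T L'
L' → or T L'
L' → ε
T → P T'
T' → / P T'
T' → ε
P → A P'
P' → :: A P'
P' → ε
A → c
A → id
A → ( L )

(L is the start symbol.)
To find M[L', $], we find productions for L' where $ is in the predict set (PREDICT(N → α) = (FIRST(α) \ {ε}) ∪ (FOLLOW(N) if α ⇒* ε)).

Relevant sets:
  FOLLOW(L') = { $, ')' }

L' → or T L': PREDICT = { 'or' }
L' → ε: PREDICT = { $, ')' }
  $ is in predict set, so this production goes in M[L', $]

M[L', $] = L' → ε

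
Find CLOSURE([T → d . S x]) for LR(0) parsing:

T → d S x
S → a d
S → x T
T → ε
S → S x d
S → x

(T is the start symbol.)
{ [S → . S x d], [S → . a d], [S → . x T], [S → . x], [T → d . S x] }

To compute CLOSURE, for each item [A → α.Bβ] where B is a non-terminal, add [B → .γ] for all productions B → γ; repeat for the newly added items until nothing changes.

Start with: [T → d . S x]
  [T → d . S x] has the dot before S: add [S → . a d], [S → . x T], [S → . S x d], [S → . x]
No further items can be added.

CLOSURE = { [S → . S x d], [S → . a d], [S → . x T], [S → . x], [T → d . S x] }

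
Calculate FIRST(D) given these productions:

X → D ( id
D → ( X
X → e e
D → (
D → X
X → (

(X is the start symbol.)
{ '(', 'e' }

FIRST sets of the other non-terminals involved (by the same procedure, iterated to a fixed point):
  FIRST(X) = { '(', 'e' }

From D → ( X:
  - '(' is a terminal: add '(' and stop
From D → (:
  - '(' is a terminal: add '(' and stop
From D → X:
  - X is a non-terminal: add FIRST(X) \ {ε} = { '(', 'e' }
    X is not nullable, so stop

Collecting: FIRST(D) = { '(', 'e' }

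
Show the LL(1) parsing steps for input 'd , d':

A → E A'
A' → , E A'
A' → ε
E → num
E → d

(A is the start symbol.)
Stack is shown with the top on the left.

Stack     Input    Action
-------------------------
A $       d , d $  output A → E A'
E A' $    d , d $  output E → d
d A' $    d , d $  match 'd'
A' $      , d $    output A' → , E A'
, E A' $  , d $    match ','
E A' $    d $      output E → d
d A' $    d $      match 'd'
A' $      $        output A' → ε
$         $        accept

The string is accepted.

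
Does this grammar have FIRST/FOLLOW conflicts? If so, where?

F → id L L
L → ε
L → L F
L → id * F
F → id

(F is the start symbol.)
Yes. L → L F with FOLLOW(L) on { 'id' }; L → id '*' F with FOLLOW(L) on { 'id' }

Nullable non-terminals: L.
FIRST sets used below: FIRST(L) = { 'id', ε }, FIRST(F) = { 'id' }

L: nullable alternative(s) L → ε; FOLLOW(L) = { $, 'id' }
  L → ε: FIRST \ {ε} = { } — this is the only nullable alternative, skip
  L → L F: FIRST \ {ε} = { 'id' } — overlaps FOLLOW(L) on { 'id' }: CONFLICT
  L → id * F: FIRST \ {ε} = { 'id' } — overlaps FOLLOW(L) on { 'id' }: CONFLICT

F has no nullable alternative, so no FIRST/FOLLOW check is needed there.

So the grammar has 2 FIRST/FOLLOW conflicts (marked CONFLICT above).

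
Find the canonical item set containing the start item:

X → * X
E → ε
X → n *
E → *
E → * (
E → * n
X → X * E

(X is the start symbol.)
First, augment the grammar with X' → X
I₀ = CLOSURE({ [X' → . X] }):
  [X' → . X] has the dot before X: add [X → . * X], [X → . n *], [X → . X * E]
No further items can be added.

I₀ = { [X → . * X], [X → . X * E], [X → . n *], [X' → . X] }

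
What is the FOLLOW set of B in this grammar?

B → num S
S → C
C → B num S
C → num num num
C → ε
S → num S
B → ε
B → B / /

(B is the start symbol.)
{ $, '/', 'num' }

To compute FOLLOW(B), find every occurrence of B on a right-hand side N → α B β: add FIRST(β) \ {ε}, and if β is empty or nullable also add FOLLOW(N). Iterate to a fixed point.

B is the start symbol, so $ ∈ FOLLOW(B).
In C → B num S: B is followed by num S, add FIRST(num S) \ {ε} = { 'num' }
In B → B / /: B is followed by '/' '/', add FIRST('/' '/') \ {ε} = { '/' }

Taking the union: FOLLOW(B) = { $, '/', 'num' }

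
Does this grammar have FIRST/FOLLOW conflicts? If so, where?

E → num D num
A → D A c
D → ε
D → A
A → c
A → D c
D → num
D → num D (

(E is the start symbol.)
A FIRST/FOLLOW conflict occurs when a non-terminal N has a nullable alternative N → β (β ⇒* ε) and another alternative N → α with FIRST(α) ∩ FOLLOW(N) ≠ ∅: on such a lookahead the parser cannot decide between expanding α and letting N vanish via β.

Nullable non-terminals: D.
FIRST sets used below: FIRST(A) = { 'c', 'num' }

D: nullable alternative(s) D → ε; FOLLOW(D) = { '(', 'c', 'num' }
  D → ε: FIRST \ {ε} = { } — this is the only nullable alternative, skip
  D → A: FIRST \ {ε} = { 'c', 'num' } — overlaps FOLLOW(D) on { 'c', 'num' }: CONFLICT
  D → num: FIRST \ {ε} = { 'num' } — overlaps FOLLOW(D) on { 'num' }: CONFLICT
  D → num D (: FIRST \ {ε} = { 'num' } — overlaps FOLLOW(D) on { 'num' }: CONFLICT

A, E have no nullable alternative, so no FIRST/FOLLOW check is needed there.

So the grammar has 3 FIRST/FOLLOW conflicts (marked CONFLICT above).

Answer: Yes. D → A with FOLLOW(D) on { 'c', 'num' }; D → num with FOLLOW(D) on { 'num' }; D → num D '(' with FOLLOW(D) on { 'num' }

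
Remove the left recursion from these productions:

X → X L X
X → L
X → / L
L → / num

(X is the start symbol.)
X is directly left-recursive. The standard transformation for
  A → A α₁ | ... | A α_m | β₁ | ... | β_n
is
  A  → β₁ A' | ... | β_n A'
  A' → α₁ A' | ... | α_m A' | ε

X → L becomes X → L X'
X → / L becomes X → / L X'
X → X L X becomes X' → L X X'
Add X' → ε

Productions for other non-terminals are unchanged:
  L → / num

Resulting grammar:
X → L X'
X → / L X'
X' → L X X'
X' → ε
L → / num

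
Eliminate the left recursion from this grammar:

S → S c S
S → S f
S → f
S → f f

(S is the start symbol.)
S → f S'
S → f f S'
S' → c S S'
S' → f S'
S' → ε

S is directly left-recursive. The standard transformation for
  A → A α₁ | ... | A α_m | β₁ | ... | β_n
is
  A  → β₁ A' | ... | β_n A'
  A' → α₁ A' | ... | α_m A' | ε

S → f becomes S → f S'
S → f f becomes S → f f S'
S → S c S becomes S' → c S S'
S → S f becomes S' → f S'
Add S' → ε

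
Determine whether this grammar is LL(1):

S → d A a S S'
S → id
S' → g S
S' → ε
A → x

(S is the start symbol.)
Relevant sets:
  FOLLOW(S') = { $, 'g' }

For S:
  PREDICT(S → d A a S S') = { 'd' }
  PREDICT(S → id) = { 'id' }
For S':
  PREDICT(S' → g S) = { 'g' }
  PREDICT(S' → ε) = { $, 'g' }
A has a single production, so nothing to check there.

Conflict found: Predict set conflict for S': { 'g' }
The grammar is NOT LL(1).

Answer: No. Predict set conflict for S': { 'g' }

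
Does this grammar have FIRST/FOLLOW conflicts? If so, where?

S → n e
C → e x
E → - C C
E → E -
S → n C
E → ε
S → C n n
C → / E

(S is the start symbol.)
Yes. E → '-' C C with FOLLOW(E) on { '-' }; E → E '-' with FOLLOW(E) on { '-' }

Nullable non-terminals: E.
FIRST sets used below: FIRST(E) = { '-', ε }

E: nullable alternative(s) E → ε; FOLLOW(E) = { $, '-', '/', 'e', 'n' }
  E → - C C: FIRST \ {ε} = { '-' } — overlaps FOLLOW(E) on { '-' }: CONFLICT
  E → E -: FIRST \ {ε} = { '-' } — overlaps FOLLOW(E) on { '-' }: CONFLICT
  E → ε: FIRST \ {ε} = { } — this is the only nullable alternative, skip

C, S have no nullable alternative, so no FIRST/FOLLOW check is needed there.

So the grammar has 2 FIRST/FOLLOW conflicts (marked CONFLICT above).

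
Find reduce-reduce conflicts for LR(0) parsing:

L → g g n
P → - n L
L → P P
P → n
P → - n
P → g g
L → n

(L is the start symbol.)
Yes — I5: [L → n .] vs [P → n .]

A reduce-reduce conflict occurs when an LR(0) state has two complete items [A → α .] and [B → β .] — both call for a reduction, and with no lookahead the parser cannot choose between them.

Augment with L' → L and build the canonical LR(0) collection (I0 = CLOSURE({[L' → . L]}), then GOTO on every symbol after a dot until no new states appear). It has 14 states:
  I0: { [L → . P P], [L → . g g n], [L → . n], [L' → . L], [P → . - n L], [P → . - n], [P → . g g], [P → . n] }  — shift
  I1: { [P → - . n L], [P → - . n] }  — shift
  I2: { [L' → L .] }  — accept
  I3: { [L → P . P], [P → . - n L], [P → . - n], [P → . g g], [P → . n] }  — shift
  I4: { [L → g . g n], [P → g . g] }  — shift
  I5: { [L → n .], [P → n .] }  — 2 reduces
  I6: { [L → g g . n], [P → g g .] }  — shift, reduce
  I7: { [L → g g n .] }  — reduce
  I8: { [L → P P .] }  — reduce
  I9: { [P → g . g] }  — shift
  I10: { [P → n .] }  — reduce
  I11: { [P → g g .] }  — reduce
  I12: { [L → . P P], [L → . g g n], [L → . n], [P → - n . L], [P → - n .], [P → . - n L], [P → . - n], [P → . g g], [P → . n] }  — shift, reduce
  I13: { [P → - n L .] }  — reduce

I5 contains complete items [L → n .], [P → n .] — reduce-reduce conflict.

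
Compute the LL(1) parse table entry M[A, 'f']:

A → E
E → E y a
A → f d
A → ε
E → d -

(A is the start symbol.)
To find M[A, 'f'], we find productions for A where 'f' is in the predict set (PREDICT(N → α) = (FIRST(α) \ {ε}) ∪ (FOLLOW(N) if α ⇒* ε)).

Relevant sets:
  FIRST(E) = { 'd' }
  FOLLOW(A) = { $ }

A → E: PREDICT = { 'd' }
A → f d: PREDICT = { 'f' }
  'f' is in predict set, so this production goes in M[A, 'f']
A → ε: PREDICT = { $ }

M[A, 'f'] = A → f d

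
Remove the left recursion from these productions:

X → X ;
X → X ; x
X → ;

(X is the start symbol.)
X is directly left-recursive. The standard transformation for
  A → A α₁ | ... | A α_m | β₁ | ... | β_n
is
  A  → β₁ A' | ... | β_n A'
  A' → α₁ A' | ... | α_m A' | ε

X → ; becomes X → ; X'
X → X ; becomes X' → ; X'
X → X ; x becomes X' → ; x X'
Add X' → ε

Resulting grammar:
X → ; X'
X' → ; X'
X' → ; x X'
X' → ε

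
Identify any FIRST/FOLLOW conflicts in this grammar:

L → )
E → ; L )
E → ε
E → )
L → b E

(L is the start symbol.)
A FIRST/FOLLOW conflict occurs when a non-terminal N has a nullable alternative N → β (β ⇒* ε) and another alternative N → α with FIRST(α) ∩ FOLLOW(N) ≠ ∅: on such a lookahead the parser cannot decide between expanding α and letting N vanish via β.

Nullable non-terminals: E.

E: nullable alternative(s) E → ε; FOLLOW(E) = { $, ')' }
  E → ; L ): FIRST \ {ε} = { ';' } — disjoint from FOLLOW(E)
  E → ε: FIRST \ {ε} = { } — this is the only nullable alternative, skip
  E → ): FIRST \ {ε} = { ')' } — overlaps FOLLOW(E) on { ')' }: CONFLICT

L has no nullable alternative, so no FIRST/FOLLOW check is needed there.

So the grammar has 1 FIRST/FOLLOW conflict (marked CONFLICT above).

Answer: Yes. E → ')' with FOLLOW(E) on { ')' }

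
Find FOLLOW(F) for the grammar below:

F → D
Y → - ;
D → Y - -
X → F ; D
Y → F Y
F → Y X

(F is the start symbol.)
{ $, '-', ';' }

To compute FOLLOW(F), find every occurrence of F on a right-hand side N → α F β: add FIRST(β) \ {ε}, and if β is empty or nullable also add FOLLOW(N). Iterate to a fixed point.

F is the start symbol, so $ ∈ FOLLOW(F).
In X → F ; D: F is followed by ';' D, add FIRST(';' D) \ {ε} = { ';' }
In Y → F Y: F is followed by Y, add FIRST(Y) \ {ε} = { '-' }

Taking the union: FOLLOW(F) = { $, '-', ';' }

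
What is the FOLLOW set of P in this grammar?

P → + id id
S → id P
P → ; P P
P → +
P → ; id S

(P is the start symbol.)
{ $, '+', ';' }

To compute FOLLOW(P), find every occurrence of P on a right-hand side N → α P β: add FIRST(β) \ {ε}, and if β is empty or nullable also add FOLLOW(N). Iterate to a fixed point.

P is the start symbol, so $ ∈ FOLLOW(P).
In S → id P: P is at the end, add FOLLOW(S)
In P → ; P P: P is followed by P, add FIRST(P) \ {ε} = { '+', ';' }
In P → ; P P: P is at the end; this adds FOLLOW(P) to itself — nothing new

The FOLLOW sets referred to above (computed the same way, to a fixed point):
  FOLLOW(S) = { $, '+', ';' }

Taking the union: FOLLOW(P) = { $, '+', ';' }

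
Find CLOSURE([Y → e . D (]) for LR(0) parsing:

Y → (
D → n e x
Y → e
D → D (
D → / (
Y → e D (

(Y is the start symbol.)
{ [D → . / (], [D → . D (], [D → . n e x], [Y → e . D (] }

To compute CLOSURE, for each item [A → α.Bβ] where B is a non-terminal, add [B → .γ] for all productions B → γ; repeat for the newly added items until nothing changes.

Start with: [Y → e . D (]
  [Y → e . D (] has the dot before D: add [D → . n e x], [D → . D (], [D → . / (]
No further items can be added.

CLOSURE = { [D → . / (], [D → . D (], [D → . n e x], [Y → e . D (] }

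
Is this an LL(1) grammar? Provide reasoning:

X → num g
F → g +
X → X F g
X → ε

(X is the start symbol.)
No. Predict set conflict for X: { 'num' }

A grammar is LL(1) if for each non-terminal N with multiple productions, the predict sets of those productions are pairwise disjoint, where PREDICT(N → α) = (FIRST(α) \ {ε}) ∪ (FOLLOW(N) if α ⇒* ε).

Relevant sets:
  FIRST(X) = { 'g', 'num', ε }
  FIRST(F) = { 'g' }
  FOLLOW(X) = { $, 'g' }

For X:
  PREDICT(X → num g) = { 'num' }
  PREDICT(X → X F g) = { 'g', 'num' }
  PREDICT(X → ε) = { $, 'g' }
F has a single production, so nothing to check there.

Conflict found: Predict set conflict for X: { 'num' }
The grammar is NOT LL(1).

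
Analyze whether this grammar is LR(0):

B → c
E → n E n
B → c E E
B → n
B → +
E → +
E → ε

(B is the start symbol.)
No. Shift-reduce conflict between [B → c .] and [E → . +]

A grammar is LR(0) if no state in the canonical LR(0) collection has:
  - both a shift item (dot before a terminal) and a complete item (shift-reduce conflict), or
  - two or more complete items (reduce-reduce conflict; the accept item [B' → B .] counts as a complete item here).

Augment with B' → B and build the canonical LR(0) collection (I0 = CLOSURE({[B' → . B]}), then GOTO on every symbol after a dot until no new states appear). It has 11 states:
  I0: { [B → . +], [B → . c E E], [B → . c], [B → . n], [B' → . B] }  — shift
  I1: { [B → + .] }  — reduce
  I2: { [B' → B .] }  — accept
  I3: { [B → c . E E], [B → c .], [E → . +], [E → . n E n], [E → .] }  — shift, 2 reduces
  I4: { [B → n .] }  — reduce
  I5: { [E → + .] }  — reduce
  I6: { [B → c E . E], [E → . +], [E → . n E n], [E → .] }  — shift, reduce
  I7: { [E → . +], [E → . n E n], [E → .], [E → n . E n] }  — shift, reduce
  I8: { [E → n E . n] }  — shift
  I9: { [E → n E n .] }  — reduce
  I10: { [B → c E E .] }  — reduce

Conflict in state I3:
  Shift-reduce conflict between [B → c .] and [E → . +]
So the grammar is NOT LR(0).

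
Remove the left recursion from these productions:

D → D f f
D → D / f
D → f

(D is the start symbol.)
D is directly left-recursive. The standard transformation for
  A → A α₁ | ... | A α_m | β₁ | ... | β_n
is
  A  → β₁ A' | ... | β_n A'
  A' → α₁ A' | ... | α_m A' | ε

D → f becomes D → f D'
D → D f f becomes D' → f f D'
D → D / f becomes D' → / f D'
Add D' → ε

Resulting grammar:
D → f D'
D' → f f D'
D' → / f D'
D' → ε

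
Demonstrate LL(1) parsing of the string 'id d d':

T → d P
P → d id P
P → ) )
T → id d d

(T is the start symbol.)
Stack is shown with the top on the left.

Stack     Input     Action
--------------------------
T $       id d d $  output T → id d d
id d d $  id d d $  match 'id'
d d $     d d $     match 'd'
d $       d $       match 'd'
$         $         accept

The string is accepted.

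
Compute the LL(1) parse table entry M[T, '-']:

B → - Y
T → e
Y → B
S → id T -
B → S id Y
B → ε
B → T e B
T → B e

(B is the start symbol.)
To find M[T, '-'], we find productions for T where '-' is in the predict set (PREDICT(N → α) = (FIRST(α) \ {ε}) ∪ (FOLLOW(N) if α ⇒* ε)).

Relevant sets:
  FIRST(B) = { '-', 'e', 'id', ε }

T → e: PREDICT = { 'e' }
T → B e: PREDICT = { '-', 'e', 'id' }
  '-' is in predict set, so this production goes in M[T, '-']

M[T, '-'] = T → B e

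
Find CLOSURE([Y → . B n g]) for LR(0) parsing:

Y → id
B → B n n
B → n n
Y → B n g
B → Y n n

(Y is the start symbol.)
{ [B → . B n n], [B → . Y n n], [B → . n n], [Y → . B n g], [Y → . id] }

Start with: [Y → . B n g]
  [Y → . B n g] has the dot before B: add [B → . B n n], [B → . n n], [B → . Y n n]
  [B → . Y n n] has the dot before Y: add [Y → . id]
No further items can be added.

CLOSURE = { [B → . B n n], [B → . Y n n], [B → . n n], [Y → . B n g], [Y → . id] }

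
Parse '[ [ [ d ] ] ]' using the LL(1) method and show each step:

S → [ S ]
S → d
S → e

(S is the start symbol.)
Stack is shown with the top on the left.

Stack        Input            Action
------------------------------------
S $          [ [ [ d ] ] ] $  output S → [ S ]
[ S ] $      [ [ [ d ] ] ] $  match '['
S ] $        [ [ d ] ] ] $    output S → [ S ]
[ S ] ] $    [ [ d ] ] ] $    match '['
S ] ] $      [ d ] ] ] $      output S → [ S ]
[ S ] ] ] $  [ d ] ] ] $      match '['
S ] ] ] $    d ] ] ] $        output S → d
d ] ] ] $    d ] ] ] $        match 'd'
] ] ] $      ] ] ] $          match ']'
] ] $        ] ] $            match ']'
] $          ] $              match ']'
$            $                accept

The string is accepted.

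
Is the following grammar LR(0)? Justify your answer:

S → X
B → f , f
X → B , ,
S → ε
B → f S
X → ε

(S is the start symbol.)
A grammar is LR(0) if no state in the canonical LR(0) collection has:
  - both a shift item (dot before a terminal) and a complete item (shift-reduce conflict), or
  - two or more complete items (reduce-reduce conflict; the accept item [S' → S .] counts as a complete item here).

Augment with S' → S and build the canonical LR(0) collection (I0 = CLOSURE({[S' → . S]}), then GOTO on every symbol after a dot until no new states appear). It has 10 states:
  I0: { [B → . f , f], [B → . f S], [S → . X], [S → .], [S' → . S], [X → . B , ,], [X → .] }  — shift, 2 reduces
  I1: { [X → B . , ,] }  — shift
  I2: { [S' → S .] }  — accept
  I3: { [S → X .] }  — reduce
  I4: { [B → . f , f], [B → . f S], [B → f . , f], [B → f . S], [S → . X], [S → .], [X → . B , ,], [X → .] }  — shift, 2 reduces
  I5: { [B → f , . f] }  — shift
  I6: { [B → f S .] }  — reduce
  I7: { [B → f , f .] }  — reduce
  I8: { [X → B , . ,] }  — shift
  I9: { [X → B , , .] }  — reduce

Conflict in state I0:
  Shift-reduce conflict between [S → .] and [B → . f , f]
So the grammar is NOT LR(0).

Answer: No. Shift-reduce conflict between [S → .] and [B → . f , f]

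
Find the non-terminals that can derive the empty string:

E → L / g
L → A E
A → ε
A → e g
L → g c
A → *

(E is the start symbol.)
A non-terminal is nullable if it can derive ε (the empty string): either it has an ε-production, or it has a production whose right-hand side consists entirely of nullable non-terminals.

ε-productions: A → ε
So A is immediately nullable.
No further non-terminal can be added: every production for the remaining non-terminals contains a terminal or a non-nullable non-terminal.
Nullable = { 'A' }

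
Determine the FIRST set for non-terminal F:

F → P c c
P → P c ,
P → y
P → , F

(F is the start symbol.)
{ ',', 'y' }

FIRST sets of the other non-terminals involved (by the same procedure, iterated to a fixed point):
  FIRST(P) = { ',', 'y' }

From F → P c c:
  - P is a non-terminal: add FIRST(P) \ {ε} = { ',', 'y' }
    P is not nullable, so stop

Collecting: FIRST(F) = { ',', 'y' }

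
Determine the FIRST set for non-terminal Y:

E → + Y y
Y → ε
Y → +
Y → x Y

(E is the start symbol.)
To compute FIRST(Y), examine every production with Y on the left-hand side, reading each right-hand side left to right until a non-nullable symbol is reached.

From Y → ε:
  - ε-production, so ε ∈ FIRST(Y)
From Y → +:
  - '+' is a terminal: add '+' and stop
From Y → x Y:
  - x is a terminal: add 'x' and stop

Collecting: FIRST(Y) = { '+', 'x', ε }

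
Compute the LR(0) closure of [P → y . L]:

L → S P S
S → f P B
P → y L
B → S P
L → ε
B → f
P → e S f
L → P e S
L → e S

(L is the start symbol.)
{ [L → . P e S], [L → . S P S], [L → . e S], [L → .], [P → . e S f], [P → . y L], [P → y . L], [S → . f P B] }

Start with: [P → y . L]
  [P → y . L] has the dot before L: add [L → . S P S], [L → .], [L → . P e S], [L → . e S]
  [L → . S P S] has the dot before S: add [S → . f P B]
  [L → . P e S] has the dot before P: add [P → . y L], [P → . e S f]
No further items can be added.

CLOSURE = { [L → . P e S], [L → . S P S], [L → . e S], [L → .], [P → . e S f], [P → . y L], [P → y . L], [S → . f P B] }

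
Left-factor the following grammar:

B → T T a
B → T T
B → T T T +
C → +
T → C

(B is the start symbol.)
Left-factoring transforms A → αβ₁ | αβ₂ into A → αA' and A' → β₁ | β₂
(α is the longest common prefix among the alternatives). Repeat until
no nonterminal has two alternatives with a common prefix.

Round 1: B has alternatives sharing prefix 'T T'. Introduce B': B → T T B'
  Add: B' → a
  Add: B' → ε
  Add: B' → T +

No remaining common prefixes — done.

Resulting grammar:
B → T T B'
B' → a
B' → ε
B' → T +
C → +
T → C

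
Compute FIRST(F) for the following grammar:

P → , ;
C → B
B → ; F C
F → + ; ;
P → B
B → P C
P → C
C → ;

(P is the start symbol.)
{ '+' }

To compute FIRST(F), examine every production with F on the left-hand side, reading each right-hand side left to right until a non-nullable symbol is reached.

From F → + ; ;:
  - '+' is a terminal: add '+' and stop

Collecting: FIRST(F) = { '+' }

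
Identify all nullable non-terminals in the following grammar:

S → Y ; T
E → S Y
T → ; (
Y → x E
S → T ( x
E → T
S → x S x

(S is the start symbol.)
None

There are no ε-productions, so no non-terminal can derive ε.
No non-terminals are nullable.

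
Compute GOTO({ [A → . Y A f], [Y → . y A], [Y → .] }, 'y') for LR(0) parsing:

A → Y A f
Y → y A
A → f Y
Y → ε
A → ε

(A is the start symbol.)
{ [A → . Y A f], [A → . f Y], [A → .], [Y → . y A], [Y → .], [Y → y . A] }

GOTO(I, 'y') = CLOSURE({ [A → αX.β] : [A → α.Xβ] ∈ I, X = 'y' })

Items with dot before 'y', with the dot advanced:
  [Y → . y A] → [Y → y . A]
Closure of the advanced items:
  [Y → y . A] has the dot before A: add [A → . Y A f], [A → . f Y], [A → .]
  [A → . Y A f] has the dot before Y: add [Y → . y A], [Y → .]

GOTO = { [A → . Y A f], [A → . f Y], [A → .], [Y → . y A], [Y → .], [Y → y . A] }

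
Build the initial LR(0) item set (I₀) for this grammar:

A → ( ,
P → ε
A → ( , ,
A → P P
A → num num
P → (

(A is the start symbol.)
{ [A → . ( , ,], [A → . ( ,], [A → . P P], [A → . num num], [A' → . A], [P → . (], [P → .] }

First, augment the grammar with A' → A
I₀ = CLOSURE({ [A' → . A] }):
  [A' → . A] has the dot before A: add [A → . ( ,], [A → . ( , ,], [A → . P P], [A → . num num]
  [A → . P P] has the dot before P: add [P → .], [P → . (]
No further items can be added.

I₀ = { [A → . ( , ,], [A → . ( ,], [A → . P P], [A → . num num], [A' → . A], [P → . (], [P → .] }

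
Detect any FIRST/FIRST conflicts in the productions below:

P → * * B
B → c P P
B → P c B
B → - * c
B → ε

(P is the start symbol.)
No FIRST/FIRST conflicts.

A FIRST/FIRST conflict occurs when two productions N → α and N → β for the same non-terminal have FIRST(α) ∩ FIRST(β) ≠ ∅ (with ε ∈ FIRST of a nullable right-hand side, so two nullable alternatives also conflict).

FIRST sets of the non-terminals at (or reachable through a nullable prefix from) the front of some alternative:
  FIRST(P) = { '*' }

Productions for B:
  B → c P P: FIRST = { 'c' }
  B → P c B: FIRST = { '*' }
  B → - * c: FIRST = { '-' }
  B → ε: FIRST = { ε }
P has only one production, so no FIRST/FIRST conflict is possible there.

All alternatives of each non-terminal have pairwise disjoint FIRST sets.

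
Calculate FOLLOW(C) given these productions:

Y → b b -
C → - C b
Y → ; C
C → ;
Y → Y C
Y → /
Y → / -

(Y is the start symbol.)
In C → - C b: C is followed by b, add FIRST(b) \ {ε} = { 'b' }
In Y → ; C: C is at the end, add FOLLOW(Y)
In Y → Y C: C is at the end, add FOLLOW(Y)

The FOLLOW sets referred to above (computed the same way, to a fixed point):
  FOLLOW(Y) = { $, '-', ';' }

Taking the union: FOLLOW(C) = { $, '-', ';', 'b' }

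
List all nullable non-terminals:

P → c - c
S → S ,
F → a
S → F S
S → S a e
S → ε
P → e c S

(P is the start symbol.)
{ 'S' }

ε-productions: S → ε
So S is immediately nullable.
No further non-terminal can be added: every production for the remaining non-terminals contains a terminal or a non-nullable non-terminal.
Nullable = { 'S' }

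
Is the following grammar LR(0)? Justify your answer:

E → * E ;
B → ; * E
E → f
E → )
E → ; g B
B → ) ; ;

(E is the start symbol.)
A grammar is LR(0) if no state in the canonical LR(0) collection has:
  - both a shift item (dot before a terminal) and a complete item (shift-reduce conflict), or
  - two or more complete items (reduce-reduce conflict; the accept item [E' → E .] counts as a complete item here).

Augment with E' → E and build the canonical LR(0) collection (I0 = CLOSURE({[E' → . E]}), then GOTO on every symbol after a dot until no new states appear). It has 16 states:
  I0: { [E → . )], [E → . * E ;], [E → . ; g B], [E → . f], [E' → . E] }  — shift
  I1: { [E → ) .] }  — reduce
  I2: { [E → * . E ;], [E → . )], [E → . * E ;], [E → . ; g B], [E → . f] }  — shift
  I3: { [E → ; . g B] }  — shift
  I4: { [E' → E .] }  — accept
  I5: { [E → f .] }  — reduce
  I6: { [B → . ) ; ;], [B → . ; * E], [E → ; g . B] }  — shift
  I7: { [B → ) . ; ;] }  — shift
  I8: { [B → ; . * E] }  — shift
  I9: { [E → ; g B .] }  — reduce
  I10: { [B → ; * . E], [E → . )], [E → . * E ;], [E → . ; g B], [E → . f] }  — shift
  I11: { [B → ; * E .] }  — reduce
  I12: { [B → ) ; . ;] }  — shift
  I13: { [B → ) ; ; .] }  — reduce
  I14: { [E → * E . ;] }  — shift
  I15: { [E → * E ; .] }  — reduce

Every state is either a pure shift/goto state or contains exactly one complete item and nothing to shift — no conflicts. The grammar is LR(0).

Answer: Yes, the grammar is LR(0)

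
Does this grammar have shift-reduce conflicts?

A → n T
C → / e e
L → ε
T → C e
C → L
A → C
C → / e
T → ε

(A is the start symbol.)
Augment with A' → A and build the canonical LR(0) collection (I0 = CLOSURE({[A' → . A]}), then GOTO on every symbol after a dot until no new states appear). It has 11 states:
  I0: { [A → . C], [A → . n T], [A' → . A], [C → . / e e], [C → . / e], [C → . L], [L → .] }  — shift, reduce
  I1: { [C → / . e e], [C → / . e] }  — shift
  I2: { [A' → A .] }  — accept
  I3: { [A → C .] }  — reduce
  I4: { [C → L .] }  — reduce
  I5: { [A → n . T], [C → . / e e], [C → . / e], [C → . L], [L → .], [T → . C e], [T → .] }  — shift, 2 reduces
  I6: { [T → C . e] }  — shift
  I7: { [A → n T .] }  — reduce
  I8: { [T → C e .] }  — reduce
  I9: { [C → / e . e], [C → / e .] }  — shift, reduce
  I10: { [C → / e e .] }  — reduce

I0 contains reduce item [L → .] and shift items [A → . n T], [C → . / e], [C → . / e e] — shift-reduce conflict.
I5 contains reduce items [L → .], [T → .] and shift items [C → . / e], [C → . / e e] — shift-reduce conflict.
I9 contains reduce item [C → / e .] and shift item [C → / e . e] — shift-reduce conflict.

Answer: Yes — I0: [L → .] vs [A → . n T]; I5: [L → .] vs [C → . / e]; I9: [C → / e .] vs [C → / e . e]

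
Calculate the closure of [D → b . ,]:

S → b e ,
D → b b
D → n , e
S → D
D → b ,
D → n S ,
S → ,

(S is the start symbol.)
{ [D → b . ,] }

Start with: [D → b . ,]
The dot precedes the terminal ',', so nothing is added.

CLOSURE = { [D → b . ,] }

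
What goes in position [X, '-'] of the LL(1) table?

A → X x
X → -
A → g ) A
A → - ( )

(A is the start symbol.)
X → -

To find M[X, '-'], we find productions for X where '-' is in the predict set (PREDICT(N → α) = (FIRST(α) \ {ε}) ∪ (FOLLOW(N) if α ⇒* ε)).

X → -: PREDICT = { '-' }
  '-' is in predict set, so this production goes in M[X, '-']

M[X, '-'] = X → -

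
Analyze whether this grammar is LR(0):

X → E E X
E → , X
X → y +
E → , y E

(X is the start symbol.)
Augment with X' → X and build the canonical LR(0) collection (I0 = CLOSURE({[X' → . X]}), then GOTO on every symbol after a dot until no new states appear). It has 11 states:
  I0: { [E → . , X], [E → . , y E], [X → . E E X], [X → . y +], [X' → . X] }  — shift
  I1: { [E → , . X], [E → , . y E], [E → . , X], [E → . , y E], [X → . E E X], [X → . y +] }  — shift
  I2: { [E → . , X], [E → . , y E], [X → E . E X] }  — shift
  I3: { [X' → X .] }  — accept
  I4: { [X → y . +] }  — shift
  I5: { [X → y + .] }  — reduce
  I6: { [E → . , X], [E → . , y E], [X → . E E X], [X → . y +], [X → E E . X] }  — shift
  I7: { [X → E E X .] }  — reduce
  I8: { [E → , X .] }  — reduce
  I9: { [E → , y . E], [E → . , X], [E → . , y E], [X → y . +] }  — shift
  I10: { [E → , y E .] }  — reduce

Every state is either a pure shift/goto state or contains exactly one complete item and nothing to shift — no conflicts. The grammar is LR(0).

Answer: Yes, the grammar is LR(0)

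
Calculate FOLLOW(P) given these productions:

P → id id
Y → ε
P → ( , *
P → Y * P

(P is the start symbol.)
To compute FOLLOW(P), find every occurrence of P on a right-hand side N → α P β: add FIRST(β) \ {ε}, and if β is empty or nullable also add FOLLOW(N). Iterate to a fixed point.

P is the start symbol, so $ ∈ FOLLOW(P).
In P → Y * P: P is at the end; this adds FOLLOW(P) to itself — nothing new

Taking the union: FOLLOW(P) = { $ }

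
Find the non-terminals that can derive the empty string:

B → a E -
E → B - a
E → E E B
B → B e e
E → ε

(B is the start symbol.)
A non-terminal is nullable if it can derive ε (the empty string): either it has an ε-production, or it has a production whose right-hand side consists entirely of nullable non-terminals.

ε-productions: E → ε
So E is immediately nullable.
No further non-terminal can be added: every production for the remaining non-terminals contains a terminal or a non-nullable non-terminal.
Nullable = { 'E' }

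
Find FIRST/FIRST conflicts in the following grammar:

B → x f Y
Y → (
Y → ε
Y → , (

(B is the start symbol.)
No FIRST/FIRST conflicts.

A FIRST/FIRST conflict occurs when two productions N → α and N → β for the same non-terminal have FIRST(α) ∩ FIRST(β) ≠ ∅ (with ε ∈ FIRST of a nullable right-hand side, so two nullable alternatives also conflict).

Productions for Y:
  Y → (: FIRST = { '(' }
  Y → ε: FIRST = { ε }
  Y → , (: FIRST = { ',' }
B has only one production, so no FIRST/FIRST conflict is possible there.

All alternatives of each non-terminal have pairwise disjoint FIRST sets.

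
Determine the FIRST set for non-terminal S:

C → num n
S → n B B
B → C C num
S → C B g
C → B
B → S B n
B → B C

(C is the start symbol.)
{ 'n', 'num' }

To compute FIRST(S), examine every production with S on the left-hand side, reading each right-hand side left to right until a non-nullable symbol is reached.

FIRST sets of the other non-terminals involved (by the same procedure, iterated to a fixed point):
  FIRST(C) = { 'n', 'num' }

From S → n B B:
  - n is a terminal: add 'n' and stop
From S → C B g:
  - C is a non-terminal: add FIRST(C) \ {ε} = { 'n', 'num' }
    C is not nullable, so stop

Collecting: FIRST(S) = { 'n', 'num' }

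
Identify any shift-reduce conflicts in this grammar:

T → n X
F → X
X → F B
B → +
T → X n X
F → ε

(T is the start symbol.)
Yes — I0: [F → .] vs [T → . n X]; I3: [F → X .] vs [T → X . n X]

A shift-reduce conflict occurs when an LR(0) state has both:
  - a complete (reduce) item [A → α .] (dot at the end), and
  - a shift item [B → β . c γ] (dot before a terminal).

Augment with T' → T and build the canonical LR(0) collection (I0 = CLOSURE({[T' → . T]}), then GOTO on every symbol after a dot until no new states appear). It has 10 states:
  I0: { [F → . X], [F → .], [T → . X n X], [T → . n X], [T' → . T], [X → . F B] }  — shift, reduce
  I1: { [B → . +], [X → F . B] }  — shift
  I2: { [T' → T .] }  — accept
  I3: { [F → X .], [T → X . n X] }  — shift, reduce
  I4: { [F → . X], [F → .], [T → n . X], [X → . F B] }  — reduce
  I5: { [F → X .], [T → n X .] }  — 2 reduces
  I6: { [F → . X], [F → .], [T → X n . X], [X → . F B] }  — reduce
  I7: { [F → X .], [T → X n X .] }  — 2 reduces
  I8: { [B → + .] }  — reduce
  I9: { [X → F B .] }  — reduce

I0 contains reduce item [F → .] and shift item [T → . n X] — shift-reduce conflict.
I3 contains reduce item [F → X .] and shift item [T → X . n X] — shift-reduce conflict.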